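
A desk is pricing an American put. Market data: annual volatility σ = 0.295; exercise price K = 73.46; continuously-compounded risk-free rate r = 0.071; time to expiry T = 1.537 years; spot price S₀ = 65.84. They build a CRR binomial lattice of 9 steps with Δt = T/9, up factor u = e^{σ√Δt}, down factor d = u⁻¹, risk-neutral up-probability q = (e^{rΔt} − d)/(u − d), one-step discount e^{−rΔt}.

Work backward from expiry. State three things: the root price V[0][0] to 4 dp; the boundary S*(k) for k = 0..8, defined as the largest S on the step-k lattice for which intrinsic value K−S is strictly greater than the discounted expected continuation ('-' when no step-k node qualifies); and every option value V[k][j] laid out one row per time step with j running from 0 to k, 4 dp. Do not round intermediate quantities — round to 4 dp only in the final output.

Δt=0.17078, u=1.12965, d=0.88523, q=0.51947, disc=e^(-rΔt)=0.98795
k=9 terminal: V=max(K-S,0) → 51.4820 45.4136 37.6696 27.7874 15.1766 0.0000 0.0000 0.0000 0.0000 0.0000
k=8: j=0 S=24.8275 intr=48.6325 cont=47.7472 V=48.6325[EX]; j=1 S=31.6827 intr=41.7773 cont=40.8920 V=41.7773[EX]; j=2 S=40.4307 intr=33.0293 cont=32.1440 V=33.0293[EX]; j=3 S=51.5942 intr=21.8658 cont=20.9805 V=21.8658[EX]; j=4 S=65.8400 intr=7.6200 cont=7.2049 V=7.6200[EX]; j=5 S=84.0193 intr=0.0000 cont=0.0000 V=0.0000[hold]; j=6 S=107.2182 intr=0.0000 cont=0.0000 V=0.0000[hold]; j=7 S=136.8225 intr=0.0000 cont=0.0000 V=0.0000[hold]; j=8 S=174.6011 intr=0.0000 cont=0.0000 V=0.0000[hold]  S*(8)=65.8400
k=7: j=0 S=28.0464 intr=45.4136 cont=44.5282 V=45.4136[EX]; j=1 S=35.7904 intr=37.6696 cont=36.7843 V=37.6696[EX]; j=2 S=45.6726 intr=27.7874 cont=26.9020 V=27.7874[EX]; j=3 S=58.2834 intr=15.1766 cont=14.2912 V=15.1766[EX]; j=4 S=74.3763 intr=0.0000 cont=3.6175 V=3.6175[hold]; j=5 S=94.9126 intr=0.0000 cont=0.0000 V=0.0000[hold]; j=6 S=121.1192 intr=0.0000 cont=0.0000 V=0.0000[hold]; j=7 S=154.5619 intr=0.0000 cont=0.0000 V=0.0000[hold]  S*(7)=58.2834
k=6: j=0 S=31.6827 intr=41.7773 cont=40.8920 V=41.7773[EX]; j=1 S=40.4307 intr=33.0293 cont=32.1440 V=33.0293[EX]; j=2 S=51.5942 intr=21.8658 cont=20.9805 V=21.8658[EX]; j=3 S=65.8400 intr=7.6200 cont=9.0614 V=9.0614[hold]; j=4 S=84.0193 intr=0.0000 cont=1.7174 V=1.7174[hold]; j=5 S=107.2182 intr=0.0000 cont=0.0000 V=0.0000[hold]; j=6 S=136.8225 intr=0.0000 cont=0.0000 V=0.0000[hold]  S*(6)=51.5942
k=5: j=0 S=35.7904 intr=37.6696 cont=36.7843 V=37.6696[EX]; j=1 S=45.6726 intr=27.7874 cont=26.9020 V=27.7874[EX]; j=2 S=58.2834 intr=15.1766 cont=15.0310 V=15.1766[EX]; j=3 S=74.3763 intr=0.0000 cont=5.1832 V=5.1832[hold]; j=4 S=94.9126 intr=0.0000 cont=0.8153 V=0.8153[hold]; j=5 S=121.1192 intr=0.0000 cont=0.0000 V=0.0000[hold]  S*(5)=58.2834
k=4: j=0 S=40.4307 intr=33.0293 cont=32.1440 V=33.0293[EX]; j=1 S=51.5942 intr=21.8658 cont=20.9805 V=21.8658[EX]; j=2 S=65.8400 intr=7.6200 cont=9.8650 V=9.8650[hold]; j=3 S=84.0193 intr=0.0000 cont=2.8791 V=2.8791[hold]; j=4 S=107.2182 intr=0.0000 cont=0.3871 V=0.3871[hold]  S*(4)=51.5942
k=3: j=0 S=45.6726 intr=27.7874 cont=26.9020 V=27.7874[EX]; j=1 S=58.2834 intr=15.1766 cont=15.4434 V=15.4434[hold]; j=2 S=74.3763 intr=0.0000 cont=6.1609 V=6.1609[hold]; j=3 S=94.9126 intr=0.0000 cont=1.5655 V=1.5655[hold]  S*(3)=45.6726
k=2: j=0 S=51.5942 intr=21.8658 cont=21.1174 V=21.8658[EX]; j=1 S=65.8400 intr=7.6200 cont=10.4934 V=10.4934[hold]; j=2 S=84.0193 intr=0.0000 cont=3.7282 V=3.7282[hold]  S*(2)=51.5942
k=1: j=0 S=58.2834 intr=15.1766 cont=15.7659 V=15.7659[hold]; j=1 S=74.3763 intr=0.0000 cont=6.8950 V=6.8950[hold]  S*(1)=-
k=0: j=0 S=65.8400 intr=7.6200 cont=11.0232 V=11.0232[hold]  S*(0)=-

price = 11.0232
boundary = - - 51.5942 45.6726 51.5942 58.2834 51.5942 58.2834 65.8400
tree:
11.0232
15.7659 6.8950
21.8658 10.4934 3.7282
27.7874 15.4434 6.1609 1.5655
33.0293 21.8658 9.8650 2.8791 0.3871
37.6696 27.7874 15.1766 5.1832 0.8153 0.0000
41.7773 33.0293 21.8658 9.0614 1.7174 0.0000 0.0000
45.4136 37.6696 27.7874 15.1766 3.6175 0.0000 0.0000 0.0000
48.6325 41.7773 33.0293 21.8658 7.6200 0.0000 0.0000 0.0000 0.0000
51.4820 45.4136 37.6696 27.7874 15.1766 0.0000 0.0000 0.0000 0.0000 0.0000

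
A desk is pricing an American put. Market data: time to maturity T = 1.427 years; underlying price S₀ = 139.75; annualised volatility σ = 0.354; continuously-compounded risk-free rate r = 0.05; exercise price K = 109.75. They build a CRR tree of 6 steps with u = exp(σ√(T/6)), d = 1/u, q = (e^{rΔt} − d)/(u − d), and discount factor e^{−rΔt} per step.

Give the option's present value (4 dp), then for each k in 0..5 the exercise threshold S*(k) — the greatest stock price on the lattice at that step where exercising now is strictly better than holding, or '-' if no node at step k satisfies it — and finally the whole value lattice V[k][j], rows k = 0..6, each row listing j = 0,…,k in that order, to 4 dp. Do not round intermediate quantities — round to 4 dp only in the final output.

params: Δt=0.23783 u=1.18844 d=0.84144 q=0.49142 e^(-rΔt)=0.98818
t_6 payoffs: 60.1486 39.6938 10.8038 0.0000 0.0000 0.0000 0.0000
t_5: node(5,0) S=58.9482 payoff=50.8018 vs cont=49.5044 → 50.8018 [stop]  node(5,1) S=83.2574 payoff=26.4926 vs cont=25.1952 → 26.4926 [stop]  node(5,2) S=117.5914 payoff=0.0000 vs cont=5.4296 → 5.4296 [wait]  node(5,3) S=166.0841 payoff=0.0000 vs cont=0.0000 → 0.0000 [wait]  node(5,4) S=234.5744 payoff=0.0000 vs cont=0.0000 → 0.0000 [wait]  node(5,5) S=331.3090 payoff=0.0000 vs cont=0.0000 → 0.0000 [wait]  ⇒ S*(5)=83.2574
t_4: node(4,0) S=70.0562 payoff=39.6938 vs cont=38.3964 → 39.6938 [stop]  node(4,1) S=98.9462 payoff=10.8038 vs cont=15.9510 → 15.9510 [wait]  node(4,2) S=139.7500 payoff=0.0000 vs cont=2.7287 → 2.7287 [wait]  node(4,3) S=197.3806 payoff=0.0000 vs cont=0.0000 → 0.0000 [wait]  node(4,4) S=278.7770 payoff=0.0000 vs cont=0.0000 → 0.0000 [wait]  ⇒ S*(4)=70.0562
t_3: node(3,0) S=83.2574 payoff=26.4926 vs cont=27.6947 → 27.6947 [wait]  node(3,1) S=117.5914 payoff=0.0000 vs cont=9.3415 → 9.3415 [wait]  node(3,2) S=166.0841 payoff=0.0000 vs cont=1.3714 → 1.3714 [wait]  node(3,3) S=234.5744 payoff=0.0000 vs cont=0.0000 → 0.0000 [wait]  ⇒ S*(3)=-
t_2: node(2,0) S=98.9462 payoff=10.8038 vs cont=18.4548 → 18.4548 [wait]  node(2,1) S=139.7500 payoff=0.0000 vs cont=5.3607 → 5.3607 [wait]  node(2,2) S=197.3806 payoff=0.0000 vs cont=0.6892 → 0.6892 [wait]  ⇒ S*(2)=-
t_1: node(1,0) S=117.5914 payoff=0.0000 vs cont=11.8780 → 11.8780 [wait]  node(1,1) S=166.0841 payoff=0.0000 vs cont=3.0288 → 3.0288 [wait]  ⇒ S*(1)=-
t_0: node(0,0) S=139.7500 payoff=0.0000 vs cont=7.4403 → 7.4403 [wait]  ⇒ S*(0)=-

price = 7.4403
boundary = - - - - 70.0562 83.2574
tree:
7.4403
11.8780 3.0288
18.4548 5.3607 0.6892
27.6947 9.3415 1.3714 0.0000
39.6938 15.9510 2.7287 0.0000 0.0000
50.8018 26.4926 5.4296 0.0000 0.0000 0.0000
60.1486 39.6938 10.8038 0.0000 0.0000 0.0000 0.0000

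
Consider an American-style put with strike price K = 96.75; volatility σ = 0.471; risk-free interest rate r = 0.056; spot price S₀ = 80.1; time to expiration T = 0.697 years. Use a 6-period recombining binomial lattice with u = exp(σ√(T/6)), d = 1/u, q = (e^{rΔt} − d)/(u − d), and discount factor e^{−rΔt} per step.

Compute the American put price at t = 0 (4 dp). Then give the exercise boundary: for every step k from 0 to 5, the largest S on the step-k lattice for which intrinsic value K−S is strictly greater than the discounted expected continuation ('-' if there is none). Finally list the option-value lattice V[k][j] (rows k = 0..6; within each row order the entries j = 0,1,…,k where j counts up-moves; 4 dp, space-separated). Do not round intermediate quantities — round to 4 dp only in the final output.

params: Δt=0.11617 u=1.17414 d=0.85169 q=0.48019 e^(-rΔt)=0.99352
t_6 payoffs: 66.1780 54.6037 38.6473 16.6500 0.0000 0.0000 0.0000
t_5: node(5,0) S=35.8956 payoff=60.8544 vs cont=60.2270 → 60.8544 [stop]  node(5,1) S=49.4855 payoff=47.2645 vs cont=46.6371 → 47.2645 [stop]  node(5,2) S=68.2204 payoff=28.5296 vs cont=27.9022 → 28.5296 [stop]  node(5,3) S=94.0482 payoff=2.7018 vs cont=8.5987 → 8.5987 [wait]  node(5,4) S=129.6543 payoff=0.0000 vs cont=0.0000 → 0.0000 [wait]  node(5,5) S=178.7407 payoff=0.0000 vs cont=0.0000 → 0.0000 [wait]  ⇒ S*(5)=68.2204
t_4: node(4,0) S=42.1463 payoff=54.6037 vs cont=53.9763 → 54.6037 [stop]  node(4,1) S=58.1027 payoff=38.6473 vs cont=38.0200 → 38.6473 [stop]  node(4,2) S=80.1000 payoff=16.6500 vs cont=18.8359 → 18.8359 [wait]  node(4,3) S=110.4254 payoff=0.0000 vs cont=4.4407 → 4.4407 [wait]  node(4,4) S=152.2317 payoff=0.0000 vs cont=0.0000 → 0.0000 [wait]  ⇒ S*(4)=58.1027
t_3: node(3,0) S=49.4855 payoff=47.2645 vs cont=46.6371 → 47.2645 [stop]  node(3,1) S=68.2204 payoff=28.5296 vs cont=28.9451 → 28.9451 [wait]  node(3,2) S=94.0482 payoff=2.7018 vs cont=11.8461 → 11.8461 [wait]  node(3,3) S=129.6543 payoff=0.0000 vs cont=2.2933 → 2.2933 [wait]  ⇒ S*(3)=49.4855
t_2: node(2,0) S=58.1027 payoff=38.6473 vs cont=38.2182 → 38.6473 [stop]  node(2,1) S=80.1000 payoff=16.6500 vs cont=20.5998 → 20.5998 [wait]  node(2,2) S=110.4254 payoff=0.0000 vs cont=7.2118 → 7.2118 [wait]  ⇒ S*(2)=58.1027
t_1: node(1,0) S=68.2204 payoff=28.5296 vs cont=29.7866 → 29.7866 [wait]  node(1,1) S=94.0482 payoff=2.7018 vs cont=14.0791 → 14.0791 [wait]  ⇒ S*(1)=-
t_0: node(0,0) S=80.1000 payoff=16.6500 vs cont=22.0997 → 22.0997 [wait]  ⇒ S*(0)=-

price = 22.0997
boundary = - - 58.1027 49.4855 58.1027 68.2204
tree:
22.0997
29.7866 14.0791
38.6473 20.5998 7.2118
47.2645 28.9451 11.8461 2.2933
54.6037 38.6473 18.8359 4.4407 0.0000
60.8544 47.2645 28.5296 8.5987 0.0000 0.0000
66.1780 54.6037 38.6473 16.6500 0.0000 0.0000 0.0000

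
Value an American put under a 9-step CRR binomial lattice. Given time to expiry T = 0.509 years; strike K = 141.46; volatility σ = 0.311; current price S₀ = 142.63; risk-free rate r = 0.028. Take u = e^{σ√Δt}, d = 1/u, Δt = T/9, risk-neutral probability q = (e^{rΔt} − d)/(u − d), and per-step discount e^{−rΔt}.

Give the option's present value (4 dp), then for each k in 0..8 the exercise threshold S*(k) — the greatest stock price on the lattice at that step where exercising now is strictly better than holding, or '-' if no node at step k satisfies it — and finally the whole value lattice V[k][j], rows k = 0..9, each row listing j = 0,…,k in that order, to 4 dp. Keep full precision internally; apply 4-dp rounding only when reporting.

price = 11.4503
boundary = - - - - 106.1033 98.5390 106.1033 114.2482 123.0183
tree:
11.4503
15.8844 6.9130
21.4221 10.2228 3.5208
27.9967 14.7087 5.6281 1.3581
35.3567 20.4942 8.7877 2.3868 0.3014
42.9210 27.5042 13.3286 4.1317 0.5944 0.0000
49.9459 35.3567 19.4922 7.0131 1.1725 0.0000 0.0000
56.4701 42.9210 27.2118 11.5914 2.3128 0.0000 0.0000 0.0000
62.5291 49.9459 35.3567 18.4417 4.5619 0.0000 0.0000 0.0000 0.0000
68.1562 56.4701 42.9210 27.2118 8.9983 0.0000 0.0000 0.0000 0.0000 0.0000

Δt=0.05656, u=1.07676, d=0.92871, q=0.49222, disc=e^(-rΔt)=0.99842
k=9 terminal: V=max(K-S,0) → 68.1562 56.4701 42.9210 27.2118 8.9983 0.0000 0.0000 0.0000 0.0000 0.0000
k=8: j=0 S=78.9309 intr=62.5291 cont=62.3053 V=62.5291[EX]; j=1 S=91.5141 intr=49.9459 cont=49.7221 V=49.9459[EX]; j=2 S=106.1033 intr=35.3567 cont=35.1329 V=35.3567[EX]; j=3 S=123.0183 intr=18.4417 cont=18.2178 V=18.4417[EX]; j=4 S=142.6300 intr=0.0000 cont=4.5619 V=4.5619[hold]; j=5 S=165.3682 intr=0.0000 cont=0.0000 V=0.0000[hold]; j=6 S=191.7312 intr=0.0000 cont=0.0000 V=0.0000[hold]; j=7 S=222.2972 intr=0.0000 cont=0.0000 V=0.0000[hold]; j=8 S=257.7359 intr=0.0000 cont=0.0000 V=0.0000[hold]  S*(8)=123.0183
k=7: j=0 S=84.9899 intr=56.4701 cont=56.2463 V=56.4701[EX]; j=1 S=98.5390 intr=42.9210 cont=42.6971 V=42.9210[EX]; j=2 S=114.2482 intr=27.2118 cont=26.9880 V=27.2118[EX]; j=3 S=132.4617 intr=8.9983 cont=11.5914 V=11.5914[hold]; j=4 S=153.5788 intr=0.0000 cont=2.3128 V=2.3128[hold]; j=5 S=178.0625 intr=0.0000 cont=0.0000 V=0.0000[hold]; j=6 S=206.4493 intr=0.0000 cont=0.0000 V=0.0000[hold]; j=7 S=239.3616 intr=0.0000 cont=0.0000 V=0.0000[hold]  S*(7)=114.2482
k=6: j=0 S=91.5141 intr=49.9459 cont=49.7221 V=49.9459[EX]; j=1 S=106.1033 intr=35.3567 cont=35.1329 V=35.3567[EX]; j=2 S=123.0183 intr=18.4417 cont=19.4922 V=19.4922[hold]; j=3 S=142.6300 intr=0.0000 cont=7.0131 V=7.0131[hold]; j=4 S=165.3682 intr=0.0000 cont=1.1725 V=1.1725[hold]; j=5 S=191.7312 intr=0.0000 cont=0.0000 V=0.0000[hold]; j=6 S=222.2972 intr=0.0000 cont=0.0000 V=0.0000[hold]  S*(6)=106.1033
k=5: j=0 S=98.5390 intr=42.9210 cont=42.6971 V=42.9210[EX]; j=1 S=114.2482 intr=27.2118 cont=27.5042 V=27.5042[hold]; j=2 S=132.4617 intr=8.9983 cont=13.3286 V=13.3286[hold]; j=3 S=153.5788 intr=0.0000 cont=4.1317 V=4.1317[hold]; j=4 S=178.0625 intr=0.0000 cont=0.5944 V=0.5944[hold]; j=5 S=206.4493 intr=0.0000 cont=0.0000 V=0.0000[hold]  S*(5)=98.5390
k=4: j=0 S=106.1033 intr=35.3567 cont=35.2766 V=35.3567[EX]; j=1 S=123.0183 intr=18.4417 cont=20.4942 V=20.4942[hold]; j=2 S=142.6300 intr=0.0000 cont=8.7877 V=8.7877[hold]; j=3 S=165.3682 intr=0.0000 cont=2.3868 V=2.3868[hold]; j=4 S=191.7312 intr=0.0000 cont=0.3014 V=0.3014[hold]  S*(4)=106.1033
k=3: j=0 S=114.2482 intr=27.2118 cont=27.9967 V=27.9967[hold]; j=1 S=132.4617 intr=8.9983 cont=14.7087 V=14.7087[hold]; j=2 S=153.5788 intr=0.0000 cont=5.6281 V=5.6281[hold]; j=3 S=178.0625 intr=0.0000 cont=1.3581 V=1.3581[hold]  S*(3)=-
k=2: j=0 S=123.0183 intr=18.4417 cont=21.4221 V=21.4221[hold]; j=1 S=142.6300 intr=0.0000 cont=10.2228 V=10.2228[hold]; j=2 S=165.3682 intr=0.0000 cont=3.5208 V=3.5208[hold]  S*(2)=-
k=1: j=0 S=132.4617 intr=8.9983 cont=15.8844 V=15.8844[hold]; j=1 S=153.5788 intr=0.0000 cont=6.9130 V=6.9130[hold]  S*(1)=-
k=0: j=0 S=142.6300 intr=0.0000 cont=11.4503 V=11.4503[hold]  S*(0)=-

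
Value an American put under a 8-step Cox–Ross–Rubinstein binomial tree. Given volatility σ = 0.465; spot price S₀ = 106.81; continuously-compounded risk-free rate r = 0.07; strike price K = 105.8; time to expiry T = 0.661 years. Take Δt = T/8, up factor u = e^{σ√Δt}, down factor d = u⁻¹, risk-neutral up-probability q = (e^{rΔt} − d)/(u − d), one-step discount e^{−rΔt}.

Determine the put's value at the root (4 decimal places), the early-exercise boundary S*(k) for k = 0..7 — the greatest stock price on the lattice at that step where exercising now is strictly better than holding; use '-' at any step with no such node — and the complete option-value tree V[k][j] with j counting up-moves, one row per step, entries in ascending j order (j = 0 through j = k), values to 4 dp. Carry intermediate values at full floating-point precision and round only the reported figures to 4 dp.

Δt=0.08263  u=1.14301  d=0.87489  q=0.48827  discount=0.99423
step 8 (expiry): payoffs max(K−S,0) = 69.1375 57.9018 43.2227 24.0450 0.0000 0.0000 0.0000 0.0000 0.0000
step 7: (k=7,j=0): S=41.9055, (K−S)⁺=63.8945, hold=63.2844 ⇒ V=63.8945 exercise | (k=7,j=1): S=54.7480, (K−S)⁺=51.0520, hold=50.4419 ⇒ V=51.0520 exercise | (k=7,j=2): S=71.5263, (K−S)⁺=34.2737, hold=33.6636 ⇒ V=34.2737 exercise | (k=7,j=3): S=93.4465, (K−S)⁺=12.3535, hold=12.2336 ⇒ V=12.3535 exercise | (k=7,j=4): S=122.0845, (K−S)⁺=0.0000, hold=0.0000 ⇒ V=0.0000 continue | (k=7,j=5): S=159.4991, (K−S)⁺=0.0000, hold=0.0000 ⇒ V=0.0000 continue | (k=7,j=6): S=208.3799, (K−S)⁺=0.0000, hold=0.0000 ⇒ V=0.0000 continue | (k=7,j=7): S=272.2408, (K−S)⁺=0.0000, hold=0.0000 ⇒ V=0.0000 continue  boundary S*=93.4465
step 6: (k=6,j=0): S=47.8982, (K−S)⁺=57.9018, hold=57.2916 ⇒ V=57.9018 exercise | (k=6,j=1): S=62.5773, (K−S)⁺=43.2227, hold=42.6125 ⇒ V=43.2227 exercise | (k=6,j=2): S=81.7550, (K−S)⁺=24.0450, hold=23.4348 ⇒ V=24.0450 exercise | (k=6,j=3): S=106.8100, (K−S)⁺=0.0000, hold=6.2852 ⇒ V=6.2852 continue | (k=6,j=4): S=139.5434, (K−S)⁺=0.0000, hold=0.0000 ⇒ V=0.0000 continue | (k=6,j=5): S=182.3085, (K−S)⁺=0.0000, hold=0.0000 ⇒ V=0.0000 continue | (k=6,j=6): S=238.1796, (K−S)⁺=0.0000, hold=0.0000 ⇒ V=0.0000 continue  boundary S*=81.7550
step 5: (k=5,j=0): S=54.7480, (K−S)⁺=51.0520, hold=50.4419 ⇒ V=51.0520 exercise | (k=5,j=1): S=71.5263, (K−S)⁺=34.2737, hold=33.6636 ⇒ V=34.2737 exercise | (k=5,j=2): S=93.4465, (K−S)⁺=12.3535, hold=15.2848 ⇒ V=15.2848 continue | (k=5,j=3): S=122.0845, (K−S)⁺=0.0000, hold=3.1978 ⇒ V=3.1978 continue | (k=5,j=4): S=159.4991, (K−S)⁺=0.0000, hold=0.0000 ⇒ V=0.0000 continue | (k=5,j=5): S=208.3799, (K−S)⁺=0.0000, hold=0.0000 ⇒ V=0.0000 continue  boundary S*=71.5263
step 4: (k=4,j=0): S=62.5773, (K−S)⁺=43.2227, hold=42.6125 ⇒ V=43.2227 exercise | (k=4,j=1): S=81.7550, (K−S)⁺=24.0450, hold=24.8579 ⇒ V=24.8579 continue | (k=4,j=2): S=106.8100, (K−S)⁺=0.0000, hold=9.3290 ⇒ V=9.3290 continue | (k=4,j=3): S=139.5434, (K−S)⁺=0.0000, hold=1.6270 ⇒ V=1.6270 continue | (k=4,j=4): S=182.3085, (K−S)⁺=0.0000, hold=0.0000 ⇒ V=0.0000 continue  boundary S*=62.5773
step 3: (k=3,j=0): S=71.5263, (K−S)⁺=34.2737, hold=34.0582 ⇒ V=34.2737 exercise | (k=3,j=1): S=93.4465, (K−S)⁺=12.3535, hold=17.1760 ⇒ V=17.1760 continue | (k=3,j=2): S=122.0845, (K−S)⁺=0.0000, hold=5.5362 ⇒ V=5.5362 continue | (k=3,j=3): S=159.4991, (K−S)⁺=0.0000, hold=0.8278 ⇒ V=0.8278 continue  boundary S*=71.5263
step 2: (k=2,j=0): S=81.7550, (K−S)⁺=24.0450, hold=25.7759 ⇒ V=25.7759 continue | (k=2,j=1): S=106.8100, (K−S)⁺=0.0000, hold=11.4264 ⇒ V=11.4264 continue | (k=2,j=2): S=139.5434, (K−S)⁺=0.0000, hold=3.2186 ⇒ V=3.2186 continue  boundary S*=-
step 1: (k=1,j=0): S=93.4465, (K−S)⁺=12.3535, hold=18.6613 ⇒ V=18.6613 continue | (k=1,j=1): S=122.0845, (K−S)⁺=0.0000, hold=7.3760 ⇒ V=7.3760 continue  boundary S*=-
step 0: (k=0,j=0): S=106.8100, (K−S)⁺=0.0000, hold=13.0752 ⇒ V=13.0752 continue  boundary S*=-

price = 13.0752
boundary = - - - 71.5263 62.5773 71.5263 81.7550 93.4465
tree:
13.0752
18.6613 7.3760
25.7759 11.4264 3.2186
34.2737 17.1760 5.5362 0.8278
43.2227 24.8579 9.3290 1.6270 0.0000
51.0520 34.2737 15.2848 3.1978 0.0000 0.0000
57.9018 43.2227 24.0450 6.2852 0.0000 0.0000 0.0000
63.8945 51.0520 34.2737 12.3535 0.0000 0.0000 0.0000 0.0000
69.1375 57.9018 43.2227 24.0450 0.0000 0.0000 0.0000 0.0000 0.0000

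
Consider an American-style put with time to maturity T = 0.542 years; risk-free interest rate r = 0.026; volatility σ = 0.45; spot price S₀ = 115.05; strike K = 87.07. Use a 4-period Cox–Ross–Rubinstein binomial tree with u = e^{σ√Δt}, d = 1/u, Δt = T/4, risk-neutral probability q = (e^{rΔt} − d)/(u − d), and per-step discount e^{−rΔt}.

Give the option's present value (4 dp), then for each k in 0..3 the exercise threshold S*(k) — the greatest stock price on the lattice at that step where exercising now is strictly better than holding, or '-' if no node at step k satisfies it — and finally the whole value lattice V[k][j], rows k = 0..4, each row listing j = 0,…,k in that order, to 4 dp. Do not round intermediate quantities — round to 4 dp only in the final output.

price = 3.4519
boundary = - - - 69.9953
tree:
3.4519
5.9433 0.6604
10.1341 1.2487 0.0000
17.0747 2.3611 0.0000 0.0000
27.7598 4.4647 0.0000 0.0000 0.0000

Δt=0.13550  u=1.18016  d=0.84735  q=0.46929  discount=0.99648
step 4 (expiry): payoffs max(K−S,0) = 27.7598 4.4647 0.0000 0.0000 0.0000
step 3: (k=3,j=0): S=69.9953, (K−S)⁺=17.0747, hold=16.7685 ⇒ V=17.0747 exercise | (k=3,j=1): S=97.4871, (K−S)⁺=0.0000, hold=2.3611 ⇒ V=2.3611 continue | (k=3,j=2): S=135.7769, (K−S)⁺=0.0000, hold=0.0000 ⇒ V=0.0000 continue | (k=3,j=3): S=189.1057, (K−S)⁺=0.0000, hold=0.0000 ⇒ V=0.0000 continue  boundary S*=69.9953
step 2: (k=2,j=0): S=82.6053, (K−S)⁺=4.4647, hold=10.1341 ⇒ V=10.1341 continue | (k=2,j=1): S=115.0500, (K−S)⁺=0.0000, hold=1.2487 ⇒ V=1.2487 continue | (k=2,j=2): S=160.2379, (K−S)⁺=0.0000, hold=0.0000 ⇒ V=0.0000 continue  boundary S*=-
step 1: (k=1,j=0): S=97.4871, (K−S)⁺=0.0000, hold=5.9433 ⇒ V=5.9433 continue | (k=1,j=1): S=135.7769, (K−S)⁺=0.0000, hold=0.6604 ⇒ V=0.6604 continue  boundary S*=-
step 0: (k=0,j=0): S=115.0500, (K−S)⁺=0.0000, hold=3.4519 ⇒ V=3.4519 continue  boundary S*=-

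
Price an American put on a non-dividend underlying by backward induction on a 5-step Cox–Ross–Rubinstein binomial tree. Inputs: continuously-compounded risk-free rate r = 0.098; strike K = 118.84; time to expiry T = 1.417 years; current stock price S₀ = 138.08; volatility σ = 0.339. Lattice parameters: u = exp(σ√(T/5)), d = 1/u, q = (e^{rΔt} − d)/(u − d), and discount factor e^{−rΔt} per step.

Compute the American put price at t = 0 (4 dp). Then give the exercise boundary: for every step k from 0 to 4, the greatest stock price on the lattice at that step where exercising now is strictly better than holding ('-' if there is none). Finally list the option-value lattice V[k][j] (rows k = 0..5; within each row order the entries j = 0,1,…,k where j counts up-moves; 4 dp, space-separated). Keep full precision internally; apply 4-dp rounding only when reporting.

price = 7.4526
boundary = - - - 80.3530 96.2451
tree:
7.4526
13.3831 2.6423
23.2508 5.4314 0.3344
38.4870 11.1097 0.7356 0.0000
51.7549 22.5949 1.6183 0.0000 0.0000
62.8320 38.4870 3.5598 0.0000 0.0000 0.0000

Δt=0.28340  u=1.19778  d=0.83488  q=0.53261  discount=0.97261
step 5 (expiry): payoffs max(K−S,0) = 62.8320 38.4870 3.5598 0.0000 0.0000 0.0000
step 4: (k=4,j=0): S=67.0851, (K−S)⁺=51.7549, hold=48.4997 ⇒ V=51.7549 exercise | (k=4,j=1): S=96.2451, (K−S)⁺=22.5949, hold=19.3398 ⇒ V=22.5949 exercise | (k=4,j=2): S=138.0800, (K−S)⁺=0.0000, hold=1.6183 ⇒ V=1.6183 continue | (k=4,j=3): S=198.0994, (K−S)⁺=0.0000, hold=0.0000 ⇒ V=0.0000 continue | (k=4,j=4): S=284.2074, (K−S)⁺=0.0000, hold=0.0000 ⇒ V=0.0000 continue  boundary S*=96.2451
step 3: (k=3,j=0): S=80.3530, (K−S)⁺=38.4870, hold=35.2318 ⇒ V=38.4870 exercise | (k=3,j=1): S=115.2802, (K−S)⁺=3.5598, hold=11.1097 ⇒ V=11.1097 continue | (k=3,j=2): S=165.3891, (K−S)⁺=0.0000, hold=0.7356 ⇒ V=0.7356 continue | (k=3,j=3): S=237.2790, (K−S)⁺=0.0000, hold=0.0000 ⇒ V=0.0000 continue  boundary S*=80.3530
step 2: (k=2,j=0): S=96.2451, (K−S)⁺=22.5949, hold=23.2508 ⇒ V=23.2508 continue | (k=2,j=1): S=138.0800, (K−S)⁺=0.0000, hold=5.4314 ⇒ V=5.4314 continue | (k=2,j=2): S=198.0994, (K−S)⁺=0.0000, hold=0.3344 ⇒ V=0.3344 continue  boundary S*=-
step 1: (k=1,j=0): S=115.2802, (K−S)⁺=3.5598, hold=13.3831 ⇒ V=13.3831 continue | (k=1,j=1): S=165.3891, (K−S)⁺=0.0000, hold=2.6423 ⇒ V=2.6423 continue  boundary S*=-
step 0: (k=0,j=0): S=138.0800, (K−S)⁺=0.0000, hold=7.4526 ⇒ V=7.4526 continue  boundary S*=-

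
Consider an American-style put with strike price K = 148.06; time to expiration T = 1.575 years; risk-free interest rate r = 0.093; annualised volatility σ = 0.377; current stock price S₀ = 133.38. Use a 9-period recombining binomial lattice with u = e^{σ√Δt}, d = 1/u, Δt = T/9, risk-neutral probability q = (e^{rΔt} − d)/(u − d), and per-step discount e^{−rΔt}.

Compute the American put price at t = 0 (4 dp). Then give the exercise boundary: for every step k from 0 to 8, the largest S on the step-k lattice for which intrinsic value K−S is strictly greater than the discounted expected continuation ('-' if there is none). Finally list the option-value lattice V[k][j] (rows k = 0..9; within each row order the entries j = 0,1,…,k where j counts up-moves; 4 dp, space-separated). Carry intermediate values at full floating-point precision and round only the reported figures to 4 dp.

price = 25.5558
boundary = - - 97.2983 83.1022 97.2983 83.1022 97.2983 113.9195 97.2983
tree:
25.5558
36.5515 15.9130
50.7617 24.2025 8.5360
64.9578 35.6799 14.0581 3.5557
77.0827 50.7617 22.4739 6.5016 0.8669
87.4385 64.9578 34.6024 11.6546 1.8074 0.0000
96.2833 77.0827 50.7617 20.3367 3.7679 0.0000 0.0000
103.8377 87.4385 64.9578 34.1405 7.8552 0.0000 0.0000 0.0000
110.2899 96.2833 77.0827 50.7617 16.3762 0.0000 0.0000 0.0000 0.0000
115.8006 103.8377 87.4385 64.9578 34.1405 0.0000 0.0000 0.0000 0.0000 0.0000

Δt=0.17500, u=1.17083, d=0.85410, q=0.51246, disc=e^(-rΔt)=0.98386
k=9 terminal: V=max(K-S,0) → 115.8006 103.8377 87.4385 64.9578 34.1405 0.0000 0.0000 0.0000 0.0000 0.0000
k=8: j=0 S=37.7701 intr=110.2899 cont=107.8997 V=110.2899[EX]; j=1 S=51.7767 intr=96.2833 cont=93.8932 V=96.2833[EX]; j=2 S=70.9773 intr=77.0827 cont=74.6925 V=77.0827[EX]; j=3 S=97.2983 intr=50.7617 cont=48.3715 V=50.7617[EX]; j=4 S=133.3800 intr=14.6800 cont=16.3762 V=16.3762[hold]; j=5 S=182.8421 intr=0.0000 cont=0.0000 V=0.0000[hold]; j=6 S=250.6466 intr=0.0000 cont=0.0000 V=0.0000[hold]; j=7 S=343.5954 intr=0.0000 cont=0.0000 V=0.0000[hold]; j=8 S=471.0129 intr=0.0000 cont=0.0000 V=0.0000[hold]  S*(8)=97.2983
k=7: j=0 S=44.2223 intr=103.8377 cont=101.4475 V=103.8377[EX]; j=1 S=60.6215 intr=87.4385 cont=85.0483 V=87.4385[EX]; j=2 S=83.1022 intr=64.9578 cont=62.5676 V=64.9578[EX]; j=3 S=113.9195 intr=34.1405 cont=32.6056 V=34.1405[EX]; j=4 S=156.1649 intr=0.0000 cont=7.8552 V=7.8552[hold]; j=5 S=214.0765 intr=0.0000 cont=0.0000 V=0.0000[hold]; j=6 S=293.4638 intr=0.0000 cont=0.0000 V=0.0000[hold]; j=7 S=402.2908 intr=0.0000 cont=0.0000 V=0.0000[hold]  S*(7)=113.9195
k=6: j=0 S=51.7767 intr=96.2833 cont=93.8932 V=96.2833[EX]; j=1 S=70.9773 intr=77.0827 cont=74.6925 V=77.0827[EX]; j=2 S=97.2983 intr=50.7617 cont=48.3715 V=50.7617[EX]; j=3 S=133.3800 intr=14.6800 cont=20.3367 V=20.3367[hold]; j=4 S=182.8421 intr=0.0000 cont=3.7679 V=3.7679[hold]; j=5 S=250.6466 intr=0.0000 cont=0.0000 V=0.0000[hold]; j=6 S=343.5954 intr=0.0000 cont=0.0000 V=0.0000[hold]  S*(6)=97.2983
k=5: j=0 S=60.6215 intr=87.4385 cont=85.0483 V=87.4385[EX]; j=1 S=83.1022 intr=64.9578 cont=62.5676 V=64.9578[EX]; j=2 S=113.9195 intr=34.1405 cont=34.6024 V=34.6024[hold]; j=3 S=156.1649 intr=0.0000 cont=11.6546 V=11.6546[hold]; j=4 S=214.0765 intr=0.0000 cont=1.8074 V=1.8074[hold]; j=5 S=293.4638 intr=0.0000 cont=0.0000 V=0.0000[hold]  S*(5)=83.1022
k=4: j=0 S=70.9773 intr=77.0827 cont=74.6925 V=77.0827[EX]; j=1 S=97.2983 intr=50.7617 cont=48.6044 V=50.7617[EX]; j=2 S=133.3800 intr=14.6800 cont=22.4739 V=22.4739[hold]; j=3 S=182.8421 intr=0.0000 cont=6.5016 V=6.5016[hold]; j=4 S=250.6466 intr=0.0000 cont=0.8669 V=0.8669[hold]  S*(4)=97.2983
k=3: j=0 S=83.1022 intr=64.9578 cont=62.5676 V=64.9578[EX]; j=1 S=113.9195 intr=34.1405 cont=35.6799 V=35.6799[hold]; j=2 S=156.1649 intr=0.0000 cont=14.0581 V=14.0581[hold]; j=3 S=214.0765 intr=0.0000 cont=3.5557 V=3.5557[hold]  S*(3)=83.1022
k=2: j=0 S=97.2983 intr=50.7617 cont=49.1477 V=50.7617[EX]; j=1 S=133.3800 intr=14.6800 cont=24.2025 V=24.2025[hold]; j=2 S=182.8421 intr=0.0000 cont=8.5360 V=8.5360[hold]  S*(2)=97.2983
k=1: j=0 S=113.9195 intr=34.1405 cont=36.5515 V=36.5515[hold]; j=1 S=156.1649 intr=0.0000 cont=15.9130 V=15.9130[hold]  S*(1)=-
k=0: j=0 S=133.3800 intr=14.6800 cont=25.5558 V=25.5558[hold]  S*(0)=-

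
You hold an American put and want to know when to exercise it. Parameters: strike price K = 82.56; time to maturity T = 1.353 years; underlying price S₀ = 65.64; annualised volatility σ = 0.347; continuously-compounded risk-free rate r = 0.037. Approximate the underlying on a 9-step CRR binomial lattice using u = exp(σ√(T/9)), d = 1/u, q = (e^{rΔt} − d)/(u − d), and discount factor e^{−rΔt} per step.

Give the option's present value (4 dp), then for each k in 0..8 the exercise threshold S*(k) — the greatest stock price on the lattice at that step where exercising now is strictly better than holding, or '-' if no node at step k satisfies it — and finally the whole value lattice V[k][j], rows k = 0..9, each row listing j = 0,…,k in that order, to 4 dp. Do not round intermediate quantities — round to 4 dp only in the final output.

price = 20.2952
boundary = - - 50.1542 43.8406 50.1542 43.8406 50.1542 57.3770 65.6400
tree:
20.2952
26.0127 14.5068
32.4058 19.5783 9.3325
38.7194 25.6164 13.4440 5.1097
44.2382 32.4058 18.7602 7.9999 2.1246
49.0623 38.7194 25.2090 12.1840 3.6854 0.5054
53.2791 44.2382 32.4058 17.9192 6.2842 0.9909 0.0000
56.9651 49.0623 38.7194 25.1830 10.4753 1.9427 0.0000 0.0000
60.1871 53.2791 44.2382 32.4058 16.9200 3.8087 0.0000 0.0000 0.0000
63.0035 56.9651 49.0623 38.7194 25.1830 7.4670 0.0000 0.0000 0.0000 0.0000

Δt=0.15033  u=1.14401  d=0.87412  q=0.48708  discount=0.99445
step 9 (expiry): payoffs max(K−S,0) = 63.0035 56.9651 49.0623 38.7194 25.1830 7.4670 0.0000 0.0000 0.0000 0.0000
step 8: (k=8,j=0): S=22.3729, (K−S)⁺=60.1871, hold=59.7291 ⇒ V=60.1871 exercise | (k=8,j=1): S=29.2809, (K−S)⁺=53.2791, hold=52.8212 ⇒ V=53.2791 exercise | (k=8,j=2): S=38.3218, (K−S)⁺=44.2382, hold=43.7803 ⇒ V=44.2382 exercise | (k=8,j=3): S=50.1542, (K−S)⁺=32.4058, hold=31.9479 ⇒ V=32.4058 exercise | (k=8,j=4): S=65.6400, (K−S)⁺=16.9200, hold=16.4620 ⇒ V=16.9200 exercise | (k=8,j=5): S=85.9073, (K−S)⁺=0.0000, hold=3.8087 ⇒ V=3.8087 continue | (k=8,j=6): S=112.4324, (K−S)⁺=0.0000, hold=0.0000 ⇒ V=0.0000 continue | (k=8,j=7): S=147.1476, (K−S)⁺=0.0000, hold=0.0000 ⇒ V=0.0000 continue | (k=8,j=8): S=192.5815, (K−S)⁺=0.0000, hold=0.0000 ⇒ V=0.0000 continue  boundary S*=65.6400
step 7: (k=7,j=0): S=25.5949, (K−S)⁺=56.9651, hold=56.5072 ⇒ V=56.9651 exercise | (k=7,j=1): S=33.4977, (K−S)⁺=49.0623, hold=48.6044 ⇒ V=49.0623 exercise | (k=7,j=2): S=43.8406, (K−S)⁺=38.7194, hold=38.2615 ⇒ V=38.7194 exercise | (k=7,j=3): S=57.3770, (K−S)⁺=25.1830, hold=24.7250 ⇒ V=25.1830 exercise | (k=7,j=4): S=75.0930, (K−S)⁺=7.4670, hold=10.4753 ⇒ V=10.4753 continue | (k=7,j=5): S=98.2790, (K−S)⁺=0.0000, hold=1.9427 ⇒ V=1.9427 continue | (k=7,j=6): S=128.6241, (K−S)⁺=0.0000, hold=0.0000 ⇒ V=0.0000 continue | (k=7,j=7): S=168.3386, (K−S)⁺=0.0000, hold=0.0000 ⇒ V=0.0000 continue  boundary S*=57.3770
step 6: (k=6,j=0): S=29.2809, (K−S)⁺=53.2791, hold=52.8212 ⇒ V=53.2791 exercise | (k=6,j=1): S=38.3218, (K−S)⁺=44.2382, hold=43.7803 ⇒ V=44.2382 exercise | (k=6,j=2): S=50.1542, (K−S)⁺=32.4058, hold=31.9479 ⇒ V=32.4058 exercise | (k=6,j=3): S=65.6400, (K−S)⁺=16.9200, hold=17.9192 ⇒ V=17.9192 continue | (k=6,j=4): S=85.9073, (K−S)⁺=0.0000, hold=6.2842 ⇒ V=6.2842 continue | (k=6,j=5): S=112.4324, (K−S)⁺=0.0000, hold=0.9909 ⇒ V=0.9909 continue | (k=6,j=6): S=147.1476, (K−S)⁺=0.0000, hold=0.0000 ⇒ V=0.0000 continue  boundary S*=50.1542
step 5: (k=5,j=0): S=33.4977, (K−S)⁺=49.0623, hold=48.6044 ⇒ V=49.0623 exercise | (k=5,j=1): S=43.8406, (K−S)⁺=38.7194, hold=38.2615 ⇒ V=38.7194 exercise | (k=5,j=2): S=57.3770, (K−S)⁺=25.1830, hold=25.2090 ⇒ V=25.2090 continue | (k=5,j=3): S=75.0930, (K−S)⁺=7.4670, hold=12.1840 ⇒ V=12.1840 continue | (k=5,j=4): S=98.2790, (K−S)⁺=0.0000, hold=3.6854 ⇒ V=3.6854 continue | (k=5,j=5): S=128.6241, (K−S)⁺=0.0000, hold=0.5054 ⇒ V=0.5054 continue  boundary S*=43.8406
step 4: (k=4,j=0): S=38.3218, (K−S)⁺=44.2382, hold=43.7803 ⇒ V=44.2382 exercise | (k=4,j=1): S=50.1542, (K−S)⁺=32.4058, hold=31.9605 ⇒ V=32.4058 exercise | (k=4,j=2): S=65.6400, (K−S)⁺=16.9200, hold=18.7602 ⇒ V=18.7602 continue | (k=4,j=3): S=85.9073, (K−S)⁺=0.0000, hold=7.9999 ⇒ V=7.9999 continue | (k=4,j=4): S=112.4324, (K−S)⁺=0.0000, hold=2.1246 ⇒ V=2.1246 continue  boundary S*=50.1542
step 3: (k=3,j=0): S=43.8406, (K−S)⁺=38.7194, hold=38.2615 ⇒ V=38.7194 exercise | (k=3,j=1): S=57.3770, (K−S)⁺=25.1830, hold=25.6164 ⇒ V=25.6164 continue | (k=3,j=2): S=75.0930, (K−S)⁺=7.4670, hold=13.4440 ⇒ V=13.4440 continue | (k=3,j=3): S=98.2790, (K−S)⁺=0.0000, hold=5.1097 ⇒ V=5.1097 continue  boundary S*=43.8406
step 2: (k=2,j=0): S=50.1542, (K−S)⁺=32.4058, hold=32.1578 ⇒ V=32.4058 exercise | (k=2,j=1): S=65.6400, (K−S)⁺=16.9200, hold=19.5783 ⇒ V=19.5783 continue | (k=2,j=2): S=85.9073, (K−S)⁺=0.0000, hold=9.3325 ⇒ V=9.3325 continue  boundary S*=50.1542
step 1: (k=1,j=0): S=57.3770, (K−S)⁺=25.1830, hold=26.0127 ⇒ V=26.0127 continue | (k=1,j=1): S=75.0930, (K−S)⁺=7.4670, hold=14.5068 ⇒ V=14.5068 continue  boundary S*=-
step 0: (k=0,j=0): S=65.6400, (K−S)⁺=16.9200, hold=20.2952 ⇒ V=20.2952 continue  boundary S*=-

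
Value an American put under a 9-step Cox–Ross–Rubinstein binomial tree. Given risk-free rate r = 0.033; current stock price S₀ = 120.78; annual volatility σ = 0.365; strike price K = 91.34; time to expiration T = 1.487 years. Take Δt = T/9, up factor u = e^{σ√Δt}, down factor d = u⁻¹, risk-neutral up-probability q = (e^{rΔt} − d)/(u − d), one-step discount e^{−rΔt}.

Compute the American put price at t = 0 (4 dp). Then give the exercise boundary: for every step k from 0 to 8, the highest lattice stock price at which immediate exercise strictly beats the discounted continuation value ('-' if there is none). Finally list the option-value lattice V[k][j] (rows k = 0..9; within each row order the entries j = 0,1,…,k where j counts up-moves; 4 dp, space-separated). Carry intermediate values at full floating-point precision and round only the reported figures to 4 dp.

Δt=0.16522  u=1.15993  d=0.86212  q=0.48133  discount=0.99456
step 9 (expiry): payoffs max(K−S,0) = 59.5644 48.5876 33.8188 13.9483 0.0000 0.0000 0.0000 0.0000 0.0000 0.0000
step 8: (k=8,j=0): S=36.8576, (K−S)⁺=54.4824, hold=53.9857 ⇒ V=54.4824 exercise | (k=8,j=1): S=49.5900, (K−S)⁺=41.7500, hold=41.2533 ⇒ V=41.7500 exercise | (k=8,j=2): S=66.7208, (K−S)⁺=24.6192, hold=24.1225 ⇒ V=24.6192 exercise | (k=8,j=3): S=89.7694, (K−S)⁺=1.5706, hold=7.1951 ⇒ V=7.1951 continue | (k=8,j=4): S=120.7800, (K−S)⁺=0.0000, hold=0.0000 ⇒ V=0.0000 continue | (k=8,j=5): S=162.5032, (K−S)⁺=0.0000, hold=0.0000 ⇒ V=0.0000 continue | (k=8,j=6): S=218.6396, (K−S)⁺=0.0000, hold=0.0000 ⇒ V=0.0000 continue | (k=8,j=7): S=294.1682, (K−S)⁺=0.0000, hold=0.0000 ⇒ V=0.0000 continue | (k=8,j=8): S=395.7880, (K−S)⁺=0.0000, hold=0.0000 ⇒ V=0.0000 continue  boundary S*=66.7208
step 7: (k=7,j=0): S=42.7524, (K−S)⁺=48.5876, hold=48.0909 ⇒ V=48.5876 exercise | (k=7,j=1): S=57.5212, (K−S)⁺=33.8188, hold=33.3222 ⇒ V=33.8188 exercise | (k=7,j=2): S=77.3917, (K−S)⁺=13.9483, hold=16.1441 ⇒ V=16.1441 continue | (k=7,j=3): S=104.1266, (K−S)⁺=0.0000, hold=3.7116 ⇒ V=3.7116 continue | (k=7,j=4): S=140.0969, (K−S)⁺=0.0000, hold=0.0000 ⇒ V=0.0000 continue | (k=7,j=5): S=188.4931, (K−S)⁺=0.0000, hold=0.0000 ⇒ V=0.0000 continue | (k=7,j=6): S=253.6076, (K−S)⁺=0.0000, hold=0.0000 ⇒ V=0.0000 continue | (k=7,j=7): S=341.2158, (K−S)⁺=0.0000, hold=0.0000 ⇒ V=0.0000 continue  boundary S*=57.5212
step 6: (k=6,j=0): S=49.5900, (K−S)⁺=41.7500, hold=41.2533 ⇒ V=41.7500 exercise | (k=6,j=1): S=66.7208, (K−S)⁺=24.6192, hold=25.1738 ⇒ V=25.1738 continue | (k=6,j=2): S=89.7694, (K−S)⁺=1.5706, hold=10.1047 ⇒ V=10.1047 continue | (k=6,j=3): S=120.7800, (K−S)⁺=0.0000, hold=1.9146 ⇒ V=1.9146 continue | (k=6,j=4): S=162.5032, (K−S)⁺=0.0000, hold=0.0000 ⇒ V=0.0000 continue | (k=6,j=5): S=218.6396, (K−S)⁺=0.0000, hold=0.0000 ⇒ V=0.0000 continue | (k=6,j=6): S=294.1682, (K−S)⁺=0.0000, hold=0.0000 ⇒ V=0.0000 continue  boundary S*=49.5900
step 5: (k=5,j=0): S=57.5212, (K−S)⁺=33.8188, hold=33.5876 ⇒ V=33.8188 exercise | (k=5,j=1): S=77.3917, (K−S)⁺=13.9483, hold=17.8230 ⇒ V=17.8230 continue | (k=5,j=2): S=104.1266, (K−S)⁺=0.0000, hold=6.1290 ⇒ V=6.1290 continue | (k=5,j=3): S=140.0969, (K−S)⁺=0.0000, hold=0.9876 ⇒ V=0.9876 continue | (k=5,j=4): S=188.4931, (K−S)⁺=0.0000, hold=0.0000 ⇒ V=0.0000 continue | (k=5,j=5): S=253.6076, (K−S)⁺=0.0000, hold=0.0000 ⇒ V=0.0000 continue  boundary S*=57.5212
step 4: (k=4,j=0): S=66.7208, (K−S)⁺=24.6192, hold=25.9775 ⇒ V=25.9775 continue | (k=4,j=1): S=89.7694, (K−S)⁺=1.5706, hold=12.1280 ⇒ V=12.1280 continue | (k=4,j=2): S=120.7800, (K−S)⁺=0.0000, hold=3.6344 ⇒ V=3.6344 continue | (k=4,j=3): S=162.5032, (K−S)⁺=0.0000, hold=0.5095 ⇒ V=0.5095 continue | (k=4,j=4): S=218.6396, (K−S)⁺=0.0000, hold=0.0000 ⇒ V=0.0000 continue  boundary S*=-
step 3: (k=3,j=0): S=77.3917, (K−S)⁺=13.9483, hold=19.2062 ⇒ V=19.2062 continue | (k=3,j=1): S=104.1266, (K−S)⁺=0.0000, hold=7.9960 ⇒ V=7.9960 continue | (k=3,j=2): S=140.0969, (K−S)⁺=0.0000, hold=2.1187 ⇒ V=2.1187 continue | (k=3,j=3): S=188.4931, (K−S)⁺=0.0000, hold=0.2628 ⇒ V=0.2628 continue  boundary S*=-
step 2: (k=2,j=0): S=89.7694, (K−S)⁺=1.5706, hold=13.7353 ⇒ V=13.7353 continue | (k=2,j=1): S=120.7800, (K−S)⁺=0.0000, hold=5.1390 ⇒ V=5.1390 continue | (k=2,j=2): S=162.5032, (K−S)⁺=0.0000, hold=1.2187 ⇒ V=1.2187 continue  boundary S*=-
step 1: (k=1,j=0): S=104.1266, (K−S)⁺=0.0000, hold=9.5454 ⇒ V=9.5454 continue | (k=1,j=1): S=140.0969, (K−S)⁺=0.0000, hold=3.2343 ⇒ V=3.2343 continue  boundary S*=-
step 0: (k=0,j=0): S=120.7800, (K−S)⁺=0.0000, hold=6.4723 ⇒ V=6.4723 continue  boundary S*=-

price = 6.4723
boundary = - - - - - 57.5212 49.5900 57.5212 66.7208
tree:
6.4723
9.5454 3.2343
13.7353 5.1390 1.2187
19.2062 7.9960 2.1187 0.2628
25.9775 12.1280 3.6344 0.5095 0.0000
33.8188 17.8230 6.1290 0.9876 0.0000 0.0000
41.7500 25.1738 10.1047 1.9146 0.0000 0.0000 0.0000
48.5876 33.8188 16.1441 3.7116 0.0000 0.0000 0.0000 0.0000
54.4824 41.7500 24.6192 7.1951 0.0000 0.0000 0.0000 0.0000 0.0000
59.5644 48.5876 33.8188 13.9483 0.0000 0.0000 0.0000 0.0000 0.0000 0.0000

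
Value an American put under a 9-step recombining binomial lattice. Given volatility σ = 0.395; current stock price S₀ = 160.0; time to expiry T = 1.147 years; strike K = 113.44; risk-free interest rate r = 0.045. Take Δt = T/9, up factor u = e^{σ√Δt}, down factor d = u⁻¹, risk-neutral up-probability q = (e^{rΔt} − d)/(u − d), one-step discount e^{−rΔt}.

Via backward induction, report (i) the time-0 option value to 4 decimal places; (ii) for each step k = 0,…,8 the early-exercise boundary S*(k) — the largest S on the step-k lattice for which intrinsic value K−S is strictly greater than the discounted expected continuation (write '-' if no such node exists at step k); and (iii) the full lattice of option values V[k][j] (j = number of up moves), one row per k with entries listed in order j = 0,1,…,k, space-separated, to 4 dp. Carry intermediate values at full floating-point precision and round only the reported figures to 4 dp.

price = 5.5449
boundary = - - - - - - 68.6553 79.0524 91.0241
tree:
5.5449
8.4330 2.5456
12.5450 4.1689 0.8531
18.1819 6.7113 1.5200 0.1554
25.5463 10.5817 2.6833 0.3035 0.0000
34.5835 16.2579 4.6829 0.5928 0.0000 0.0000
44.7847 24.1671 8.0566 1.1580 0.0000 0.0000 0.0000
53.8143 34.3876 13.6066 2.2620 0.0000 0.0000 0.0000 0.0000
61.6564 44.7847 22.4159 4.4186 0.0000 0.0000 0.0000 0.0000 0.0000
68.4670 53.8143 34.3876 8.6313 0.0000 0.0000 0.0000 0.0000 0.0000 0.0000

params: Δt=0.12744 u=1.15144 d=0.86848 q=0.48513 e^(-rΔt)=0.99428
t_9 payoffs: 68.4670 53.8143 34.3876 8.6313 0.0000 0.0000 0.0000 0.0000 0.0000 0.0000
t_8: node(8,0) S=51.7836 payoff=61.6564 vs cont=61.0077 → 61.6564 [stop]  node(8,1) S=68.6553 payoff=44.7847 vs cont=44.1359 → 44.7847 [stop]  node(8,2) S=91.0241 payoff=22.4159 vs cont=21.7672 → 22.4159 [stop]  node(8,3) S=120.6808 payoff=0.0000 vs cont=4.4186 → 4.4186 [wait]  node(8,4) S=160.0000 payoff=0.0000 vs cont=0.0000 → 0.0000 [wait]  node(8,5) S=212.1299 payoff=0.0000 vs cont=0.0000 → 0.0000 [wait]  node(8,6) S=281.2443 payoff=0.0000 vs cont=0.0000 → 0.0000 [wait]  node(8,7) S=372.8770 payoff=0.0000 vs cont=0.0000 → 0.0000 [wait]  node(8,8) S=494.3648 payoff=0.0000 vs cont=0.0000 → 0.0000 [wait]  ⇒ S*(8)=91.0241
t_7: node(7,0) S=59.6257 payoff=53.8143 vs cont=53.1656 → 53.8143 [stop]  node(7,1) S=79.0524 payoff=34.3876 vs cont=33.7388 → 34.3876 [stop]  node(7,2) S=104.8087 payoff=8.6313 vs cont=13.6066 → 13.6066 [wait]  node(7,3) S=138.9566 payoff=0.0000 vs cont=2.2620 → 2.2620 [wait]  node(7,4) S=184.2302 payoff=0.0000 vs cont=0.0000 → 0.0000 [wait]  node(7,5) S=244.2546 payoff=0.0000 vs cont=0.0000 → 0.0000 [wait]  node(7,6) S=323.8357 payoff=0.0000 vs cont=0.0000 → 0.0000 [wait]  node(7,7) S=429.3452 payoff=0.0000 vs cont=0.0000 → 0.0000 [wait]  ⇒ S*(7)=79.0524
t_6: node(6,0) S=68.6553 payoff=44.7847 vs cont=44.1359 → 44.7847 [stop]  node(6,1) S=91.0241 payoff=22.4159 vs cont=24.1671 → 24.1671 [wait]  node(6,2) S=120.6808 payoff=0.0000 vs cont=8.0566 → 8.0566 [wait]  node(6,3) S=160.0000 payoff=0.0000 vs cont=1.1580 → 1.1580 [wait]  node(6,4) S=212.1299 payoff=0.0000 vs cont=0.0000 → 0.0000 [wait]  node(6,5) S=281.2443 payoff=0.0000 vs cont=0.0000 → 0.0000 [wait]  node(6,6) S=372.8770 payoff=0.0000 vs cont=0.0000 → 0.0000 [wait]  ⇒ S*(6)=68.6553
t_5: node(5,0) S=79.0524 payoff=34.3876 vs cont=34.5835 → 34.5835 [wait]  node(5,1) S=104.8087 payoff=8.6313 vs cont=16.2579 → 16.2579 [wait]  node(5,2) S=138.9566 payoff=0.0000 vs cont=4.6829 → 4.6829 [wait]  node(5,3) S=184.2302 payoff=0.0000 vs cont=0.5928 → 0.5928 [wait]  node(5,4) S=244.2546 payoff=0.0000 vs cont=0.0000 → 0.0000 [wait]  node(5,5) S=323.8357 payoff=0.0000 vs cont=0.0000 → 0.0000 [wait]  ⇒ S*(5)=-
t_4: node(4,0) S=91.0241 payoff=22.4159 vs cont=25.5463 → 25.5463 [wait]  node(4,1) S=120.6808 payoff=0.0000 vs cont=10.5817 → 10.5817 [wait]  node(4,2) S=160.0000 payoff=0.0000 vs cont=2.6833 → 2.6833 [wait]  node(4,3) S=212.1299 payoff=0.0000 vs cont=0.3035 → 0.3035 [wait]  node(4,4) S=281.2443 payoff=0.0000 vs cont=0.0000 → 0.0000 [wait]  ⇒ S*(4)=-
t_3: node(3,0) S=104.8087 payoff=8.6313 vs cont=18.1819 → 18.1819 [wait]  node(3,1) S=138.9566 payoff=0.0000 vs cont=6.7113 → 6.7113 [wait]  node(3,2) S=184.2302 payoff=0.0000 vs cont=1.5200 → 1.5200 [wait]  node(3,3) S=244.2546 payoff=0.0000 vs cont=0.1554 → 0.1554 [wait]  ⇒ S*(3)=-
t_2: node(2,0) S=120.6808 payoff=0.0000 vs cont=12.5450 → 12.5450 [wait]  node(2,1) S=160.0000 payoff=0.0000 vs cont=4.1689 → 4.1689 [wait]  node(2,2) S=212.1299 payoff=0.0000 vs cont=0.8531 → 0.8531 [wait]  ⇒ S*(2)=-
t_1: node(1,0) S=138.9566 payoff=0.0000 vs cont=8.4330 → 8.4330 [wait]  node(1,1) S=184.2302 payoff=0.0000 vs cont=2.5456 → 2.5456 [wait]  ⇒ S*(1)=-
t_0: node(0,0) S=160.0000 payoff=0.0000 vs cont=5.5449 → 5.5449 [wait]  ⇒ S*(0)=-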